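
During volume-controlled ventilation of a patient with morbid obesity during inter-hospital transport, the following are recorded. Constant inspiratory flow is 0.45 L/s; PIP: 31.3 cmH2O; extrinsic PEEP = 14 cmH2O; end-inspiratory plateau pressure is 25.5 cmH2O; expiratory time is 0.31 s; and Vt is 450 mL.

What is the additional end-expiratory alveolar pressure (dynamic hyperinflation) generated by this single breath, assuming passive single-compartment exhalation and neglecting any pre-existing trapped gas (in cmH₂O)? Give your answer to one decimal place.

6.2

R = (PIP − Pplat)/V̇ = (31.3 − 25.5) / 0.45 = 5.8/0.45 = 12.889 cmH2O·s/L.
C = Vt/(Pplat − PEEP) = 450.0 / (25.5 − 14) = 450.0/11.5 = 39.13 mL/cmH2O.
τ = R × C = 12.889 × 0.03913 L/cmH2O = 0.5043 s.
Fraction remaining = e^(−Te/τ) = e^(−0.31/0.5043) = 0.5408; trapped volume = 450.0 × 0.5408 = 243.36 mL.
Additional alveolar pressure from trapping ≈ V_trapped / C = 243.36 / 39.13 = 6.219 cmH2O.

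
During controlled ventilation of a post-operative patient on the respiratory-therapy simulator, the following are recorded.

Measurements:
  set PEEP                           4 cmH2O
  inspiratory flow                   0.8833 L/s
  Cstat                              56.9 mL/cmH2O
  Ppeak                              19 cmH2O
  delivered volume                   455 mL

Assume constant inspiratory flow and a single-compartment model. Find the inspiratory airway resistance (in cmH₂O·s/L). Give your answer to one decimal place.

Equation of motion (constant flow): PIP = Vt/C + R·V̇ + PEEP.
R·V̇ = PIP − Vt/C − PEEP = 19 − 455/56.9 − 4 = 19 − 7.996 − 4 = 7.004 cmH2O.
R = 7.004 / 0.8833 = 7.929 cmH2O·s/L.

7.9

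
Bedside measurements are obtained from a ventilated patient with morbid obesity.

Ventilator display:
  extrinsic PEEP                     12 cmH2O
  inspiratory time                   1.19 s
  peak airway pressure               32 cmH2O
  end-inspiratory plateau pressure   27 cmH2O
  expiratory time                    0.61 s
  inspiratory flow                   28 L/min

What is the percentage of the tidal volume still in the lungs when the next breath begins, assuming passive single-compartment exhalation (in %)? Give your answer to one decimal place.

21.5

Flow: 28 L/min ÷ 60 = 0.4667 L/s.
Vt = flow × Ti = 0.4667 L/s × 1.19 s × 1000 mL/L = 555.37 mL.
R = (PIP − Pplat)/V̇ = (32 − 27) / 0.4667 = 5.0/0.4667 = 10.714 cmH2O·s/L.
C = Vt/(Pplat − PEEP) = 555.37 / (27 − 12) = 555.37/15.0 = 37.025 mL/cmH2O.
τ = R × C = 10.714 × 0.03703 L/cmH2O = 0.3967 s.
Fraction remaining at end-expiration = e^(−Te/τ) = e^(−0.61/0.3967) = 0.2149 → 21.49%.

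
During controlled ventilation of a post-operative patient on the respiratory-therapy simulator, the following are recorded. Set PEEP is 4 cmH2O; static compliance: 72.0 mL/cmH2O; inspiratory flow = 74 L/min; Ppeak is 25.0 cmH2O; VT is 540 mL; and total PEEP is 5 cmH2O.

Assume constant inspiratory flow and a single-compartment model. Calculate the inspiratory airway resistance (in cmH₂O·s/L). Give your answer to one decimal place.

10.1

Flow: 74 L/min ÷ 60 = 1.2333 L/s.
Total PEEP = 5 cmH2O (set 4 + intrinsic 1); this is the baseline alveolar pressure.
Equation of motion (constant flow): PIP = Vt/C + R·V̇ + PEEP.
R·V̇ = PIP − Vt/C − PEEP = 25.0 − 540/72.0 − 5 = 25.0 − 7.5 − 5 = 12.5 cmH2O.
R = 12.5 / 1.2333 = 10.135 cmH2O·s/L.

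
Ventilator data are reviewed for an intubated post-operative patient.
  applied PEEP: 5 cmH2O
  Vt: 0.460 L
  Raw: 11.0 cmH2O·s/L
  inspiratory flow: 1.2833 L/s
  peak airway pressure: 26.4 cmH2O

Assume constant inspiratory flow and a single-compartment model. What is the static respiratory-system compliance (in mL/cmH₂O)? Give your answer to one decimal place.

Equation of motion (constant flow): PIP = Vt/C + R·V̇ + PEEP.
Vt/C = PIP − R·V̇ − PEEP = 26.4 − 11.0×1.2833 − 5 = 26.4 − 14.116 − 5 = 7.284 cmH2O.
C = Vt / 7.284 = 460 / 7.284 = 63.152 mL/cmH2O.

63.2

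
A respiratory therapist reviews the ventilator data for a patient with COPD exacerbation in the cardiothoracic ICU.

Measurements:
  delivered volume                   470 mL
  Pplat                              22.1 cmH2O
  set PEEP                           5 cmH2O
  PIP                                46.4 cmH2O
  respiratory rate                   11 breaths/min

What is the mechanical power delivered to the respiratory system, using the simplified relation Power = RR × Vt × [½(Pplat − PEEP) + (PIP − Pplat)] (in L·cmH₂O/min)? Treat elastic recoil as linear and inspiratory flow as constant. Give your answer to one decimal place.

Per-breath work = Vt × [½(Pplat−PEEP) + (PIP−Pplat)] = 0.470 × [0.5×17.1 + 24.3] = 0.470 × 32.85 = 15.44 L·cmH2O.
Power = 11 × 15.44 = 169.84 L·cmH2O/min.

169.8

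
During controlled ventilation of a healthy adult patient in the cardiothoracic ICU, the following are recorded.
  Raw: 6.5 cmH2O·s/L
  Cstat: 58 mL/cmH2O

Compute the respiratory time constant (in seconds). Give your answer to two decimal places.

τ = R × C = 6.5 × 58 mL/cmH2O = 6.5 × 0.058 L/cmH2O = 0.377 s.

0.38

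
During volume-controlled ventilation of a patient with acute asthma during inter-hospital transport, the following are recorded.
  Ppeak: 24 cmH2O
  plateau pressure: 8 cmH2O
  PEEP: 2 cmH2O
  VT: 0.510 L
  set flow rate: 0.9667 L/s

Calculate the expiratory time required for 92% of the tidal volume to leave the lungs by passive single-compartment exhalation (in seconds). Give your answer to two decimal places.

3.55

R = (PIP − Pplat)/V̇ = (24 − 8) / 0.9667 = 16.0/0.9667 = 16.551 cmH2O·s/L.
C = Vt/(Pplat − PEEP) = 510.0 / (8 − 2) = 510.0/6.0 = 85.0 mL/cmH2O.
τ = R × C = 16.551 × 0.085 L/cmH2O = 1.407 s.
t = −τ·ln(1 − 0.92) = −1.407·ln(0.08) = 3.554 s.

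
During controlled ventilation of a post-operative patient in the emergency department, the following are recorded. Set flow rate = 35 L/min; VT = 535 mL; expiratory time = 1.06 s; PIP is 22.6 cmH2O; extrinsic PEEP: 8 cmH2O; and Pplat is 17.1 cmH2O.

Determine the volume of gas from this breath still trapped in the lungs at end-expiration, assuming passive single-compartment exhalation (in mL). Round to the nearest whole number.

Flow: 35 L/min ÷ 60 = 0.5833 L/s.
R = (PIP − Pplat)/V̇ = (22.6 − 17.1) / 0.5833 = 5.5/0.5833 = 9.429 cmH2O·s/L.
C = Vt/(Pplat − PEEP) = 535.0 / (17.1 − 8) = 535.0/9.1 = 58.791 mL/cmH2O.
τ = R × C = 9.429 × 0.05879 L/cmH2O = 0.5543 s.
Fraction remaining = e^(−Te/τ) = e^(−1.06/0.5543) = 0.1477.
Trapped volume = 535.0 × 0.1477 = 79.02 mL.

79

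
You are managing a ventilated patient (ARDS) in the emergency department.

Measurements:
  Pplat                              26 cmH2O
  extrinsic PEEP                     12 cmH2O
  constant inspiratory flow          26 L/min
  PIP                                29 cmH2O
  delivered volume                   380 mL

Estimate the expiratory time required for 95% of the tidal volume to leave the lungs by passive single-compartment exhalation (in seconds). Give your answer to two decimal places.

0.56

Flow: 26 L/min ÷ 60 = 0.4333 L/s.
R = (PIP − Pplat)/V̇ = (29 − 26) / 0.4333 = 3.0/0.4333 = 6.924 cmH2O·s/L.
C = Vt/(Pplat − PEEP) = 380.0 / (26 − 12) = 380.0/14.0 = 27.143 mL/cmH2O.
τ = R × C = 6.924 × 0.02714 L/cmH2O = 0.1879 s.
t = −τ·ln(1 − 0.95) = −0.1879·ln(0.05) = 0.5629 s.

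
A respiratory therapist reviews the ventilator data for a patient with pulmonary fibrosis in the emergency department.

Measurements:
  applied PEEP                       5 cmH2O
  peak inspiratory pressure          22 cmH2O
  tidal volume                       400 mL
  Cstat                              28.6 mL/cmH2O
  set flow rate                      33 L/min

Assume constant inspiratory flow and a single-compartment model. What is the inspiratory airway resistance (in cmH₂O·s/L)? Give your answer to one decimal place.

Flow: 33 L/min ÷ 60 = 0.55 L/s.
Equation of motion (constant flow): PIP = Vt/C + R·V̇ + PEEP.
R·V̇ = PIP − Vt/C − PEEP = 22 − 400/28.6 − 5 = 22 − 13.986 − 5 = 3.014 cmH2O.
R = 3.014 / 0.55 = 5.48 cmH2O·s/L.

5.5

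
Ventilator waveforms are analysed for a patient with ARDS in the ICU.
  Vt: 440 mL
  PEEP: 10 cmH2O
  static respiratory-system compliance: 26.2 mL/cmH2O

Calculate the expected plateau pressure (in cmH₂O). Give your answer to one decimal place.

Pplat = PEEP + Vt / Cstat = 10 + 440 / 26.2 = 10 + 16.794 = 26.794 cmH2O.

26.8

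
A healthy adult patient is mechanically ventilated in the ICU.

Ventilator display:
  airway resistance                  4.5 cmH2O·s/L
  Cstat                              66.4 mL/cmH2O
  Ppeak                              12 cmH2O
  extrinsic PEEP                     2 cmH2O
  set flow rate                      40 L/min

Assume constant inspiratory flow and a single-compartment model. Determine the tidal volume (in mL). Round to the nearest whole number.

465

Flow: 40 L/min ÷ 60 = 0.6667 L/s.
Equation of motion (constant flow): PIP = Vt/C + R·V̇ + PEEP.
Vt/C = PIP − R·V̇ − PEEP = 12 − 3.0 − 2 = 7.0 cmH2O.
Vt = C × 7.0 = 66.4 × 7.0 = 464.8 mL.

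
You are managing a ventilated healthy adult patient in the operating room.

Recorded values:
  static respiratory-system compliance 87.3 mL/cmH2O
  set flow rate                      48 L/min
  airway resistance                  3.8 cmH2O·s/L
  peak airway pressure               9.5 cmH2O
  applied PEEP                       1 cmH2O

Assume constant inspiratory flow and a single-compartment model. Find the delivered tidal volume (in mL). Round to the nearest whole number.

Flow: 48 L/min ÷ 60 = 0.8 L/s.
Equation of motion (constant flow): PIP = Vt/C + R·V̇ + PEEP.
Vt/C = PIP − R·V̇ − PEEP = 9.5 − 3.04 − 1 = 5.46 cmH2O.
Vt = C × 5.46 = 87.3 × 5.46 = 476.66 mL.

477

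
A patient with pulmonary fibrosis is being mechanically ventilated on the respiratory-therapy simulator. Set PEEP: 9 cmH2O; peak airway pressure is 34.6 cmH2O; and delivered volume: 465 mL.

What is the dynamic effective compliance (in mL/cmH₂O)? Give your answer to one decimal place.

18.2

Dynamic compliance = Vt / (PIP − PEEP) = 465 / (34.6 − 9) = 465 / 25.6 = 18.164 mL/cmH2O.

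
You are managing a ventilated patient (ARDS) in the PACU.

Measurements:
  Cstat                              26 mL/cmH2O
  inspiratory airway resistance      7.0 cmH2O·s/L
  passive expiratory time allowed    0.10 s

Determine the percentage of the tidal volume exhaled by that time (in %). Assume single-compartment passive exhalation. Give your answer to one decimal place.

τ = R × C = 7.0 × 26 mL/cmH2O = 7.0 × 0.026 L/cmH2O = 0.182 s.
Passive exhalation: V(t)/V₀ = e^(−t/τ) = e^(−0.10/0.182) = 0.5773.
Fraction exhaled = 1 − 0.5773 = 0.4227 → 42.27%.

42.3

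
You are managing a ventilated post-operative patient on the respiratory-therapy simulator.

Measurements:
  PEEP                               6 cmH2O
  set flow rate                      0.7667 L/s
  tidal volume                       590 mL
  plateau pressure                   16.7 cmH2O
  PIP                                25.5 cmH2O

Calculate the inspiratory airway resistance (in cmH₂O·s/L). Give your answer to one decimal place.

Raw = (PIP − Pplat) / flow = (25.5 − 16.7) / 0.7667 = 8.8 / 0.7667 = 11.478 cmH2O·s/L.

11.5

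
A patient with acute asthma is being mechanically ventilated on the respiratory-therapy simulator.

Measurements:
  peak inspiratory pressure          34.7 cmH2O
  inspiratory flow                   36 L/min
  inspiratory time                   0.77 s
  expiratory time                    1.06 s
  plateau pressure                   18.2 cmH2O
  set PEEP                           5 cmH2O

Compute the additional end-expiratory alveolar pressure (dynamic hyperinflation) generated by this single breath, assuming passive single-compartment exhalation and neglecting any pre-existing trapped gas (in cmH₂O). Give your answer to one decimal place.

4.4

Flow: 36 L/min ÷ 60 = 0.6 L/s.
Vt = flow × Ti = 0.6 L/s × 0.77 s × 1000 mL/L = 462.0 mL.
R = (PIP − Pplat)/V̇ = (34.7 − 18.2) / 0.6 = 16.5/0.6 = 27.5 cmH2O·s/L.
C = Vt/(Pplat − PEEP) = 462.0 / (18.2 − 5) = 462.0/13.2 = 35.0 mL/cmH2O.
τ = R × C = 27.5 × 0.035 L/cmH2O = 0.9625 s.
Fraction remaining = e^(−Te/τ) = e^(−1.06/0.9625) = 0.3324; trapped volume = 462.0 × 0.3324 = 153.57 mL.
Additional alveolar pressure from trapping ≈ V_trapped / C = 153.57 / 35.0 = 4.388 cmH2O.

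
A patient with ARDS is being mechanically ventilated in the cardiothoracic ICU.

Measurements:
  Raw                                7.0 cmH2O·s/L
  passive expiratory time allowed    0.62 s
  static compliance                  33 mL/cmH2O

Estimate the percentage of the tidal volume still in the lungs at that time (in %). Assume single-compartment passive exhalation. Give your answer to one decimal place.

τ = R × C = 7.0 × 33 mL/cmH2O = 7.0 × 0.033 L/cmH2O = 0.231 s.
Passive exhalation: V(t)/V₀ = e^(−t/τ) = e^(−0.62/0.231) = 0.06829.
Fraction remaining = 0.06829 → 6.829%.

6.8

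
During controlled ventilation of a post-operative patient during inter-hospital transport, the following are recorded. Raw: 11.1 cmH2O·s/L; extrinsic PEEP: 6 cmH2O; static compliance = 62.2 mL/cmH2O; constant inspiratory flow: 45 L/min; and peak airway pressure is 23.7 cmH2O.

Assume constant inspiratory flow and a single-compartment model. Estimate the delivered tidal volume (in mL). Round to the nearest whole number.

583

Flow: 45 L/min ÷ 60 = 0.75 L/s.
Equation of motion (constant flow): PIP = Vt/C + R·V̇ + PEEP.
Vt/C = PIP − R·V̇ − PEEP = 23.7 − 8.325 − 6 = 9.375 cmH2O.
Vt = C × 9.375 = 62.2 × 9.375 = 583.13 mL.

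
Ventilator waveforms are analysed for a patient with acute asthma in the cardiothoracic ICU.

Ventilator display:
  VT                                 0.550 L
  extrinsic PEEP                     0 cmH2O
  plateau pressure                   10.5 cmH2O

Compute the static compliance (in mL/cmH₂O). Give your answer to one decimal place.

52.4

Cstat = Vt / (Pplat − PEEP) = 550 / (10.5 − 0) = 550 / 10.5 = 52.381 mL/cmH2O.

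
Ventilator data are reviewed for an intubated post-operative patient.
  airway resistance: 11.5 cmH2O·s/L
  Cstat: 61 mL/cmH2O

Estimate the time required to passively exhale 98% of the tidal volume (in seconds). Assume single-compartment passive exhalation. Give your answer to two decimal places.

τ = R × C = 11.5 × 61 mL/cmH2O = 11.5 × 0.061 L/cmH2O = 0.7015 s.
Exhaled fraction f = 1 − e^(−t/τ) → t = −τ·ln(1 − f) = −0.7015·ln(0.02) = 2.744 s.

2.74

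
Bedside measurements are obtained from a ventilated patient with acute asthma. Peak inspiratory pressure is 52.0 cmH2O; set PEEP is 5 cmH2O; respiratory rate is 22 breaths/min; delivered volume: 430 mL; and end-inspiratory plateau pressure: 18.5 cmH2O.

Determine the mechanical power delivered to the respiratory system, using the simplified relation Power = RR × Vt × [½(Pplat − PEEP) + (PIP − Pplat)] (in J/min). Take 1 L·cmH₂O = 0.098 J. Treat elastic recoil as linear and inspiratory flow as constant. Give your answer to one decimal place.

Per-breath work = Vt × [½(Pplat−PEEP) + (PIP−Pplat)] = 0.430 × [0.5×13.5 + 33.5] = 0.430 × 40.25 = 17.308 L·cmH2O.
Power = 22 × 17.308 = 380.78 L·cmH2O/min.
× 0.098 J/(L·cmH2O) → 37.316 J/min.

37.3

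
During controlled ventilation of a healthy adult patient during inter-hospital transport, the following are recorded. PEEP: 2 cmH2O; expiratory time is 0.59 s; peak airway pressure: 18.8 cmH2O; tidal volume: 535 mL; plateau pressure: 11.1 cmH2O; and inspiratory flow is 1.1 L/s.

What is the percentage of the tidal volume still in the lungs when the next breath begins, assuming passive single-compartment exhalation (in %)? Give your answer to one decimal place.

23.8

R = (PIP − Pplat)/V̇ = (18.8 − 11.1) / 1.1 = 7.7/1.1 = 7.0 cmH2O·s/L.
C = Vt/(Pplat − PEEP) = 535.0 / (11.1 − 2) = 535.0/9.1 = 58.791 mL/cmH2O.
τ = R × C = 7.0 × 0.05879 L/cmH2O = 0.4115 s.
Fraction remaining at end-expiration = e^(−Te/τ) = e^(−0.59/0.4115) = 0.2384 → 23.84%.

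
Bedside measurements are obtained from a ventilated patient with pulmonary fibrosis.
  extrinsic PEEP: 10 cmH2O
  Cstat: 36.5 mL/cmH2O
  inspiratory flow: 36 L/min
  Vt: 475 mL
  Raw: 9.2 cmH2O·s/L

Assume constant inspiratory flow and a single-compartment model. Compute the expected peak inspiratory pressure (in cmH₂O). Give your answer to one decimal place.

Flow: 36 L/min ÷ 60 = 0.6 L/s.
Equation of motion (constant flow): PIP = Vt/C + R·V̇ + PEEP.
PIP = 475/36.5 + 9.2×0.6 + 10 = 13.014 + 5.52 + 10 = 28.534 cmH2O.

28.5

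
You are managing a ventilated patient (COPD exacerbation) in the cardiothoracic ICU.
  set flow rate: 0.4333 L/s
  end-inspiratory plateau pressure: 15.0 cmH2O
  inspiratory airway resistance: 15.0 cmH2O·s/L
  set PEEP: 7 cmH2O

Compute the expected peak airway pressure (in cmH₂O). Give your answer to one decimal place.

PIP = Pplat + Raw × flow = 15.0 + 15.0 × 0.4333 = 15.0 + 6.5 = 21.5 cmH2O.

21.5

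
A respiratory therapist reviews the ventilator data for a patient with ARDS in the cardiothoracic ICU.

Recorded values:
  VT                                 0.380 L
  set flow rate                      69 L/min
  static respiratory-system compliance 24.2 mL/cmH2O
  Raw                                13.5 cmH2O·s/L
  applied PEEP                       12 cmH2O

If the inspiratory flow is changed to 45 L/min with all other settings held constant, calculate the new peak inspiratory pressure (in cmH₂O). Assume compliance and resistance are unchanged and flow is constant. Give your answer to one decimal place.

37.8

Flow: 69 L/min ÷ 60 = 1.15 L/s.
New flow: 45 L/min ÷ 60 = 0.75 L/s.
PIP = Vt/C + R·V̇ + PEEP (constant-flow equation of motion).
Only the resistive term changes: ΔPIP = R × ΔV̇ = 13.5 × (0.75 − 1.15) = 13.5 × -0.4 = -5.4 cmH2O.
Original PIP = 380/24.2 + 13.5×1.15 + 12 = 43.227 cmH2O; new PIP = 43.227 + (-5.4) = 37.827 cmH2O.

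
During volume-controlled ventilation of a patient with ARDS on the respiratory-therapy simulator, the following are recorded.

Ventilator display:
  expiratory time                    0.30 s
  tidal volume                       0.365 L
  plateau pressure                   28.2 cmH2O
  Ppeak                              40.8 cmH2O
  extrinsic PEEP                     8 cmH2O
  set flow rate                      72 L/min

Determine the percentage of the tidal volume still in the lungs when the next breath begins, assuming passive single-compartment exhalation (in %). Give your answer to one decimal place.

Flow: 72 L/min ÷ 60 = 1.2 L/s.
R = (PIP − Pplat)/V̇ = (40.8 − 28.2) / 1.2 = 12.6/1.2 = 10.5 cmH2O·s/L.
C = Vt/(Pplat − PEEP) = 365.0 / (28.2 − 8) = 365.0/20.2 = 18.069 mL/cmH2O.
τ = R × C = 10.5 × 0.01807 L/cmH2O = 0.1897 s.
Fraction remaining at end-expiration = e^(−Te/τ) = e^(−0.30/0.1897) = 0.2057 → 20.57%.

20.6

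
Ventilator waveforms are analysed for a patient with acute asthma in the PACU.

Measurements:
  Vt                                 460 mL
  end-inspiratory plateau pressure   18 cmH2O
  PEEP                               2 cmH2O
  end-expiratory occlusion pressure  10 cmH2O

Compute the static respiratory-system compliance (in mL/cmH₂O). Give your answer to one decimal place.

End-expiratory occlusion gives total PEEP = 10 cmH2O (intrinsic PEEP = 10 − 2 = 8). Use total PEEP for the elastic gradient.
Cstat = Vt / (Pplat − PEEPtotal) = 460 / (18 − 10) = 460 / 8.0 = 57.5 mL/cmH2O.

57.5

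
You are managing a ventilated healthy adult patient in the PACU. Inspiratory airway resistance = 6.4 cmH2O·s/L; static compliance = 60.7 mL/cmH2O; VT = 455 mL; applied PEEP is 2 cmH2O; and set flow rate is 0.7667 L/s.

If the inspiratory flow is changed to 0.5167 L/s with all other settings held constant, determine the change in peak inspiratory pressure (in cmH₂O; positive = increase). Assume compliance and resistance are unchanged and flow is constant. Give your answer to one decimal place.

PIP = Vt/C + R·V̇ + PEEP (constant-flow equation of motion).
Only the resistive term changes: ΔPIP = R × ΔV̇ = 6.4 × (0.5167 − 0.7667) = 6.4 × -0.25 = -1.6 cmH2O.

-1.6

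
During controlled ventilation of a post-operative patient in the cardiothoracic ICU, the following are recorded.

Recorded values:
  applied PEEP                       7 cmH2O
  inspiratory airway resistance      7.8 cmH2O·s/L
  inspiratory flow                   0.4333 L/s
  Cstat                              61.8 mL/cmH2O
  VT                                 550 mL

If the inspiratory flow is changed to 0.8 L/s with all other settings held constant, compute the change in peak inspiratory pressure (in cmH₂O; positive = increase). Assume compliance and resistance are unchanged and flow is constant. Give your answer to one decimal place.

2.9

PIP = Vt/C + R·V̇ + PEEP (constant-flow equation of motion).
Only the resistive term changes: ΔPIP = R × ΔV̇ = 7.8 × (0.8 − 0.4333) = 7.8 × 0.3667 = 2.86 cmH2O.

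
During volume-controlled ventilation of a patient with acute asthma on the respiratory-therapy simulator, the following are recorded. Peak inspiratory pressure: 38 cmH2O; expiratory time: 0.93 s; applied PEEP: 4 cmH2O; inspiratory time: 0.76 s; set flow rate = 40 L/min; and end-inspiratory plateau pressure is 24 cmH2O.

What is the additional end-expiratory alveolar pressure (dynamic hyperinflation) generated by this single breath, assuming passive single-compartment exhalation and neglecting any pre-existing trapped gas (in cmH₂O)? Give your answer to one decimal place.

3.5

Flow: 40 L/min ÷ 60 = 0.6667 L/s.
Vt = flow × Ti = 0.6667 L/s × 0.76 s × 1000 mL/L = 506.69 mL.
R = (PIP − Pplat)/V̇ = (38 − 24) / 0.6667 = 14.0/0.6667 = 20.999 cmH2O·s/L.
C = Vt/(Pplat − PEEP) = 506.69 / (24 − 4) = 506.69/20.0 = 25.335 mL/cmH2O.
τ = R × C = 20.999 × 0.02534 L/cmH2O = 0.5321 s.
Fraction remaining = e^(−Te/τ) = e^(−0.93/0.5321) = 0.1742; trapped volume = 506.69 × 0.1742 = 88.265 mL.
Additional alveolar pressure from trapping ≈ V_trapped / C = 88.265 / 25.335 = 3.484 cmH2O.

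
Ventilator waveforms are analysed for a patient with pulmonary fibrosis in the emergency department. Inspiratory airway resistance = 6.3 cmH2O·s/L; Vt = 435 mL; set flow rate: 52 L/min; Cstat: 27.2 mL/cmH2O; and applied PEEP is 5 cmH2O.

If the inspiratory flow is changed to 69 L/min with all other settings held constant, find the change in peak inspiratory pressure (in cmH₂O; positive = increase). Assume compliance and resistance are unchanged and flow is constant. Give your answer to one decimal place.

1.8

Flow: 52 L/min ÷ 60 = 0.8667 L/s.
New flow: 69 L/min ÷ 60 = 1.15 L/s.
PIP = Vt/C + R·V̇ + PEEP (constant-flow equation of motion).
Only the resistive term changes: ΔPIP = R × ΔV̇ = 6.3 × (1.15 − 0.8667) = 6.3 × 0.2833 = 1.785 cmH2O.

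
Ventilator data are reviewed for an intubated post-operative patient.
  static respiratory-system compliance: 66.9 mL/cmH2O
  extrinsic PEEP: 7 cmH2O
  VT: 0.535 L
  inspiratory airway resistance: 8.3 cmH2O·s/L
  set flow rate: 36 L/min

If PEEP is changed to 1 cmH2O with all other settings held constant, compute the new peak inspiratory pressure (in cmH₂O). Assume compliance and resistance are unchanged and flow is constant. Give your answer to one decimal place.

14.0

Flow: 36 L/min ÷ 60 = 0.6 L/s.
PIP = Vt/C + R·V̇ + PEEP (constant-flow equation of motion).
Only the baseline term changes: ΔPIP = ΔPEEP = 1 − 7 = -6.0 cmH2O.
Original PIP = 535/66.9 + 8.3×0.6 + 7 = 19.977 cmH2O; new PIP = 19.977 + (-6.0) = 13.977 cmH2O.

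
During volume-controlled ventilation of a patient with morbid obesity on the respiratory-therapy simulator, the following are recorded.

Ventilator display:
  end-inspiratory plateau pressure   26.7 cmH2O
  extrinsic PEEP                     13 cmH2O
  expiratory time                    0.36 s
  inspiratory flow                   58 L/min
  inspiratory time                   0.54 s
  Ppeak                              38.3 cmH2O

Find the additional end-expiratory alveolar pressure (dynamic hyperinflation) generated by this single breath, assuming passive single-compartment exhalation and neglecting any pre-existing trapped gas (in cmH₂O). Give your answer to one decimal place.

6.2

Flow: 58 L/min ÷ 60 = 0.9667 L/s.
Vt = flow × Ti = 0.9667 L/s × 0.54 s × 1000 mL/L = 522.02 mL.
R = (PIP − Pplat)/V̇ = (38.3 − 26.7) / 0.9667 = 11.6/0.9667 = 12.0 cmH2O·s/L.
C = Vt/(Pplat − PEEP) = 522.02 / (26.7 − 13) = 522.02/13.7 = 38.104 mL/cmH2O.
τ = R × C = 12.0 × 0.0381 L/cmH2O = 0.4572 s.
Fraction remaining = e^(−Te/τ) = e^(−0.36/0.4572) = 0.455; trapped volume = 522.02 × 0.455 = 237.52 mL.
Additional alveolar pressure from trapping ≈ V_trapped / C = 237.52 / 38.104 = 6.233 cmH2O.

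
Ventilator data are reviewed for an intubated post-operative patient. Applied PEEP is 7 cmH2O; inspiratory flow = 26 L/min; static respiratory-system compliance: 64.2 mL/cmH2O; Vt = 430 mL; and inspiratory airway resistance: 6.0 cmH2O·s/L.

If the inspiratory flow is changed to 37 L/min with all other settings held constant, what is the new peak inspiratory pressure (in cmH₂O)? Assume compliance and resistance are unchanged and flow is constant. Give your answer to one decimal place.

Flow: 26 L/min ÷ 60 = 0.4333 L/s.
New flow: 37 L/min ÷ 60 = 0.6167 L/s.
PIP = Vt/C + R·V̇ + PEEP (constant-flow equation of motion).
Only the resistive term changes: ΔPIP = R × ΔV̇ = 6.0 × (0.6167 − 0.4333) = 6.0 × 0.1834 = 1.1 cmH2O.
Original PIP = 430/64.2 + 6.0×0.4333 + 7 = 16.298 cmH2O; new PIP = 16.298 + (1.1) = 17.398 cmH2O.

17.4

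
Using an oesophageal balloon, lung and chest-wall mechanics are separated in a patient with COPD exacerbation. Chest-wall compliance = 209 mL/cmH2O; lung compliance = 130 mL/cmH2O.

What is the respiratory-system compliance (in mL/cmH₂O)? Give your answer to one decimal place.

Lung and chest wall are elastances in series: 1/Crs = 1/CL + 1/Ccw.
1/Crs = 1/130 + 1/209 = 0.01248.
Crs = 80.128 mL/cmH2O.

80.1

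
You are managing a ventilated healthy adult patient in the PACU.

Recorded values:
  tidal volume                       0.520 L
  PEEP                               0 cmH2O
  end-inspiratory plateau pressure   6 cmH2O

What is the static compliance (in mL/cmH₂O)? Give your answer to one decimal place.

86.7

Cstat = Vt / (Pplat − PEEP) = 520 / (6 − 0) = 520 / 6.0 = 86.667 mL/cmH2O.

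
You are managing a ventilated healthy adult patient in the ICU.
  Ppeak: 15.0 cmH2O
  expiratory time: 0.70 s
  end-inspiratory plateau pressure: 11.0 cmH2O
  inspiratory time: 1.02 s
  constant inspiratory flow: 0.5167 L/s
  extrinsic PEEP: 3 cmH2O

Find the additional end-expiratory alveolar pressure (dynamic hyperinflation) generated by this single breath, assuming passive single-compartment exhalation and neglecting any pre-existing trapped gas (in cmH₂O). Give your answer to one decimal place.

2.0

Vt = flow × Ti = 0.5167 L/s × 1.02 s × 1000 mL/L = 527.03 mL.
R = (PIP − Pplat)/V̇ = (15.0 − 11.0) / 0.5167 = 4.0/0.5167 = 7.741 cmH2O·s/L.
C = Vt/(Pplat − PEEP) = 527.03 / (11.0 − 3) = 527.03/8.0 = 65.879 mL/cmH2O.
τ = R × C = 7.741 × 0.06588 L/cmH2O = 0.51 s.
Fraction remaining = e^(−Te/τ) = e^(−0.70/0.51) = 0.2535; trapped volume = 527.03 × 0.2535 = 133.6 mL.
Additional alveolar pressure from trapping ≈ V_trapped / C = 133.6 / 65.879 = 2.028 cmH2O.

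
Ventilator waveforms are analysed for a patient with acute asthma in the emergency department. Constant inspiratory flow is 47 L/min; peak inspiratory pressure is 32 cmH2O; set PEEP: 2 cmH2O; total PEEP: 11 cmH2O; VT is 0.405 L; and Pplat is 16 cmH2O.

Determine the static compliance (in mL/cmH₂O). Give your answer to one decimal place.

End-expiratory occlusion gives total PEEP = 11 cmH2O (intrinsic PEEP = 11 − 2 = 9). Use total PEEP for the elastic gradient.
Cstat = Vt / (Pplat − PEEPtotal) = 405 / (16 − 11) = 405 / 5.0 = 81.0 mL/cmH2O.

81.0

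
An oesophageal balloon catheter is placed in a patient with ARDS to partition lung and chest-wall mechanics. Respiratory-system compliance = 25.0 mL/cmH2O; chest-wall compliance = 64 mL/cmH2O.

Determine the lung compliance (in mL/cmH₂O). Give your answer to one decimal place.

1/CL = 1/Crs − 1/Ccw.
1/CL = 1/25.0 − 1/64 = 0.02438.
CL = 41.017 mL/cmH2O.

41.0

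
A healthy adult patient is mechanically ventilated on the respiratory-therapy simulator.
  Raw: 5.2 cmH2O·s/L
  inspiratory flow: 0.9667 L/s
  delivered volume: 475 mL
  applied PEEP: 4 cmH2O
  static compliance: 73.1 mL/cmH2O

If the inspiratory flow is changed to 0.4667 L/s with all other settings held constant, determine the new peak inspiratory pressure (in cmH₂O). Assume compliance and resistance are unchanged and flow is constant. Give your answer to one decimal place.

PIP = Vt/C + R·V̇ + PEEP (constant-flow equation of motion).
Only the resistive term changes: ΔPIP = R × ΔV̇ = 5.2 × (0.4667 − 0.9667) = 5.2 × -0.5 = -2.6 cmH2O.
Original PIP = 475/73.1 + 5.2×0.9667 + 4 = 15.525 cmH2O; new PIP = 15.525 + (-2.6) = 12.925 cmH2O.

12.9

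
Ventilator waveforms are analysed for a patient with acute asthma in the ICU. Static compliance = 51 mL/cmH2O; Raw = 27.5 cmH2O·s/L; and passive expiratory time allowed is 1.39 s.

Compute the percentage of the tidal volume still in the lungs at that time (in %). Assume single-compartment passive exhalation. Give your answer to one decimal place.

τ = R × C = 27.5 × 51 mL/cmH2O = 27.5 × 0.051 L/cmH2O = 1.403 s.
Passive exhalation: V(t)/V₀ = e^(−t/τ) = e^(−1.39/1.403) = 0.3713.
Fraction remaining = 0.3713 → 37.13%.

37.1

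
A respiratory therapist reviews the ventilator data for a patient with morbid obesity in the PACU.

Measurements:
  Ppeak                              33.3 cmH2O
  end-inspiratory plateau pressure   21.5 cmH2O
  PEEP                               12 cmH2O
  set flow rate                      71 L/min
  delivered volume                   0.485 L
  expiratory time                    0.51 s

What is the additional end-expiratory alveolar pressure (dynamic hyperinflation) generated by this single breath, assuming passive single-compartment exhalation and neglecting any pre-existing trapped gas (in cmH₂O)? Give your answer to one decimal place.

3.5

Flow: 71 L/min ÷ 60 = 1.1833 L/s.
R = (PIP − Pplat)/V̇ = (33.3 − 21.5) / 1.1833 = 11.8/1.1833 = 9.972 cmH2O·s/L.
C = Vt/(Pplat − PEEP) = 485.0 / (21.5 − 12) = 485.0/9.5 = 51.053 mL/cmH2O.
τ = R × C = 9.972 × 0.05105 L/cmH2O = 0.5091 s.
Fraction remaining = e^(−Te/τ) = e^(−0.51/0.5091) = 0.3672; trapped volume = 485.0 × 0.3672 = 178.09 mL.
Additional alveolar pressure from trapping ≈ V_trapped / C = 178.09 / 51.053 = 3.488 cmH2O.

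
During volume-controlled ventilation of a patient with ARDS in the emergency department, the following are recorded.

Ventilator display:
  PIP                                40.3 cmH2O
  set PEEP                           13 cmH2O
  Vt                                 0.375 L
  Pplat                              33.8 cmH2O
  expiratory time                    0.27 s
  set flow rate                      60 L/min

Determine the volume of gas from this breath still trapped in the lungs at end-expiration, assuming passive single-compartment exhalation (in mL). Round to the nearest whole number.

Flow: 60 L/min ÷ 60 = 1 L/s.
R = (PIP − Pplat)/V̇ = (40.3 − 33.8) / 1 = 6.5/1 = 6.5 cmH2O·s/L.
C = Vt/(Pplat − PEEP) = 375.0 / (33.8 − 13) = 375.0/20.8 = 18.029 mL/cmH2O.
τ = R × C = 6.5 × 0.01803 L/cmH2O = 0.1172 s.
Fraction remaining = e^(−Te/τ) = e^(−0.27/0.1172) = 0.09988.
Trapped volume = 375.0 × 0.09988 = 37.455 mL.

37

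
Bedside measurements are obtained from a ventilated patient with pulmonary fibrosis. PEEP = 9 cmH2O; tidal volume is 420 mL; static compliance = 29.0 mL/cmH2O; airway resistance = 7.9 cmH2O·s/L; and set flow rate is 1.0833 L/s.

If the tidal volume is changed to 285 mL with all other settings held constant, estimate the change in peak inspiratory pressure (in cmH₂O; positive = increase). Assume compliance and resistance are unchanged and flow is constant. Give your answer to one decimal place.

PIP = Vt/C + R·V̇ + PEEP (constant-flow equation of motion).
Only the elastic term changes: ΔPIP = ΔVt / C = (285 − 420) / 29.0 = -4.655 cmH2O.

-4.7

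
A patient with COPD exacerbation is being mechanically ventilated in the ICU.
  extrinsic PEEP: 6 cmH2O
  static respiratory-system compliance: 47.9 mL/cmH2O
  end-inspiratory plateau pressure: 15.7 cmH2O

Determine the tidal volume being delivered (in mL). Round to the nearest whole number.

465

Vt = Cstat × (Pplat − PEEP) = 47.9 × (15.7 − 6) = 47.9 × 9.7 = 464.63 mL.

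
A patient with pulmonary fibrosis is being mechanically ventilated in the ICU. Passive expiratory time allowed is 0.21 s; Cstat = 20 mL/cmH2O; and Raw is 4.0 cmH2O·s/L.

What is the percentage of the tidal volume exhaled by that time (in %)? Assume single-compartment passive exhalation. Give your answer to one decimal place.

92.8

τ = R × C = 4.0 × 20 mL/cmH2O = 4.0 × 0.020 L/cmH2O = 0.08 s.
Passive exhalation: V(t)/V₀ = e^(−t/τ) = e^(−0.21/0.08) = 0.07244.
Fraction exhaled = 1 − 0.07244 = 0.9276 → 92.76%.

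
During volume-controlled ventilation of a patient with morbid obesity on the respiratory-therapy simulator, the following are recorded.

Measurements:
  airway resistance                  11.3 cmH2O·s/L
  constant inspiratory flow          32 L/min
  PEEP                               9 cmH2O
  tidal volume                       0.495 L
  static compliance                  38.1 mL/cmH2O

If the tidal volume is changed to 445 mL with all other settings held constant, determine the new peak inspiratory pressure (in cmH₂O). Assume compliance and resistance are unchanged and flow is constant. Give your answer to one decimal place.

26.7

Flow: 32 L/min ÷ 60 = 0.5333 L/s.
PIP = Vt/C + R·V̇ + PEEP (constant-flow equation of motion).
Only the elastic term changes: ΔPIP = ΔVt / C = (445 − 495) / 38.1 = -1.312 cmH2O.
Original PIP = 495/38.1 + 11.3×0.5333 + 9 = 28.018 cmH2O; new PIP = 28.018 + (-1.312) = 26.706 cmH2O.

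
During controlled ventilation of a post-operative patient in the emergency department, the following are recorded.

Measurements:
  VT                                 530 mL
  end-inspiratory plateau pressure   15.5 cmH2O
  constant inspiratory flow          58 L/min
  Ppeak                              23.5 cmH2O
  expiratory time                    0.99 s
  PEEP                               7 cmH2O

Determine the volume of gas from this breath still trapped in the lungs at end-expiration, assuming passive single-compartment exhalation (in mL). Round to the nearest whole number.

Flow: 58 L/min ÷ 60 = 0.9667 L/s.
R = (PIP − Pplat)/V̇ = (23.5 − 15.5) / 0.9667 = 8.0/0.9667 = 8.276 cmH2O·s/L.
C = Vt/(Pplat − PEEP) = 530.0 / (15.5 − 7) = 530.0/8.5 = 62.353 mL/cmH2O.
τ = R × C = 8.276 × 0.06235 L/cmH2O = 0.516 s.
Fraction remaining = e^(−Te/τ) = e^(−0.99/0.516) = 0.1468.
Trapped volume = 530.0 × 0.1468 = 77.804 mL.

78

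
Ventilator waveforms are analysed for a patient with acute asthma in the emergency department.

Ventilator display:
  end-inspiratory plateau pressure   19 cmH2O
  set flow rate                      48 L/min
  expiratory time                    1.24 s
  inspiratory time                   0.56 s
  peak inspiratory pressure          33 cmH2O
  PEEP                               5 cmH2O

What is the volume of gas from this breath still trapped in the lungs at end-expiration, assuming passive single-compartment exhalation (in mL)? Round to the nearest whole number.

49

Flow: 48 L/min ÷ 60 = 0.8 L/s.
Vt = flow × Ti = 0.8 L/s × 0.56 s × 1000 mL/L = 448.0 mL.
R = (PIP − Pplat)/V̇ = (33 − 19) / 0.8 = 14.0/0.8 = 17.5 cmH2O·s/L.
C = Vt/(Pplat − PEEP) = 448.0 / (19 − 5) = 448.0/14.0 = 32.0 mL/cmH2O.
τ = R × C = 17.5 × 0.032 L/cmH2O = 0.56 s.
Fraction remaining = e^(−Te/τ) = e^(−1.24/0.56) = 0.1092.
Trapped volume = 448.0 × 0.1092 = 48.922 mL.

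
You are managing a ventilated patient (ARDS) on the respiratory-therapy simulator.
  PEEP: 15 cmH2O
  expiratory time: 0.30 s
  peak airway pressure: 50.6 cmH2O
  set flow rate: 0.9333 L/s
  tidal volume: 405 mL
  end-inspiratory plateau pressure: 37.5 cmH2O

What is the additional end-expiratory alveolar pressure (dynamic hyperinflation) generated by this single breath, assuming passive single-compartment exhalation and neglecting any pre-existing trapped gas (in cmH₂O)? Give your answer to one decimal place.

6.9

R = (PIP − Pplat)/V̇ = (50.6 − 37.5) / 0.9333 = 13.1/0.9333 = 14.036 cmH2O·s/L.
C = Vt/(Pplat − PEEP) = 405.0 / (37.5 − 15) = 405.0/22.5 = 18.0 mL/cmH2O.
τ = R × C = 14.036 × 0.018 L/cmH2O = 0.2526 s.
Fraction remaining = e^(−Te/τ) = e^(−0.30/0.2526) = 0.3049; trapped volume = 405.0 × 0.3049 = 123.48 mL.
Additional alveolar pressure from trapping ≈ V_trapped / C = 123.48 / 18.0 = 6.86 cmH2O.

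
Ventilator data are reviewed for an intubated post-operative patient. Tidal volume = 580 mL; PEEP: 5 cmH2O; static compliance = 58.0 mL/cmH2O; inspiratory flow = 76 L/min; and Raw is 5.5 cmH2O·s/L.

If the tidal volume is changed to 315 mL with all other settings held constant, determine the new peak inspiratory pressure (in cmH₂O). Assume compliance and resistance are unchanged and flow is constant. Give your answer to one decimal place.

17.4

Flow: 76 L/min ÷ 60 = 1.2667 L/s.
PIP = Vt/C + R·V̇ + PEEP (constant-flow equation of motion).
Only the elastic term changes: ΔPIP = ΔVt / C = (315 − 580) / 58.0 = -4.569 cmH2O.
Original PIP = 580/58.0 + 5.5×1.2667 + 5 = 21.967 cmH2O; new PIP = 21.967 + (-4.569) = 17.398 cmH2O.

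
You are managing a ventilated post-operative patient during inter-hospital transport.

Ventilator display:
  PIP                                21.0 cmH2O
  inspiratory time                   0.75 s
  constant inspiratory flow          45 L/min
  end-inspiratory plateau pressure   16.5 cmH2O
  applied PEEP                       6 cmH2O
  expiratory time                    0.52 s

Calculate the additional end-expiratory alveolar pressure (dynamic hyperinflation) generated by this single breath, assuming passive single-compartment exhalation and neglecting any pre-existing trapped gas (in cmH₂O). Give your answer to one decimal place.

Flow: 45 L/min ÷ 60 = 0.75 L/s.
Vt = flow × Ti = 0.75 L/s × 0.75 s × 1000 mL/L = 562.5 mL.
R = (PIP − Pplat)/V̇ = (21.0 − 16.5) / 0.75 = 4.5/0.75 = 6.0 cmH2O·s/L.
C = Vt/(Pplat − PEEP) = 562.5 / (16.5 − 6) = 562.5/10.5 = 53.571 mL/cmH2O.
τ = R × C = 6.0 × 0.05357 L/cmH2O = 0.3214 s.
Fraction remaining = e^(−Te/τ) = e^(−0.52/0.3214) = 0.1983; trapped volume = 562.5 × 0.1983 = 111.54 mL.
Additional alveolar pressure from trapping ≈ V_trapped / C = 111.54 / 53.571 = 2.082 cmH2O.

2.1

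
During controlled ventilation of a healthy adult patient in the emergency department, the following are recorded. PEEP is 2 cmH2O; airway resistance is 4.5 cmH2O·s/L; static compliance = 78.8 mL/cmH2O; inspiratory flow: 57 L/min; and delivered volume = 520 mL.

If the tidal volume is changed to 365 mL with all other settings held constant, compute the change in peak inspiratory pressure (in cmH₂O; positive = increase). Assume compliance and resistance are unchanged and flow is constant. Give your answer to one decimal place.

-2.0

PIP = Vt/C + R·V̇ + PEEP (constant-flow equation of motion).
Only the elastic term changes: ΔPIP = ΔVt / C = (365 − 520) / 78.8 = -1.967 cmH2O.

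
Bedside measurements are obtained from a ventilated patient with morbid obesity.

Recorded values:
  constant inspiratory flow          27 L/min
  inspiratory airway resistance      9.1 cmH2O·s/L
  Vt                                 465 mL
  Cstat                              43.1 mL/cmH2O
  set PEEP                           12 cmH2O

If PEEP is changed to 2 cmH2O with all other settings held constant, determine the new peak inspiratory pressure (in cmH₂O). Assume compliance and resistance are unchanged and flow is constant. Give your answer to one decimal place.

Flow: 27 L/min ÷ 60 = 0.45 L/s.
PIP = Vt/C + R·V̇ + PEEP (constant-flow equation of motion).
Only the baseline term changes: ΔPIP = ΔPEEP = 2 − 12 = -10.0 cmH2O.
Original PIP = 465/43.1 + 9.1×0.45 + 12 = 26.884 cmH2O; new PIP = 26.884 + (-10.0) = 16.884 cmH2O.

16.9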